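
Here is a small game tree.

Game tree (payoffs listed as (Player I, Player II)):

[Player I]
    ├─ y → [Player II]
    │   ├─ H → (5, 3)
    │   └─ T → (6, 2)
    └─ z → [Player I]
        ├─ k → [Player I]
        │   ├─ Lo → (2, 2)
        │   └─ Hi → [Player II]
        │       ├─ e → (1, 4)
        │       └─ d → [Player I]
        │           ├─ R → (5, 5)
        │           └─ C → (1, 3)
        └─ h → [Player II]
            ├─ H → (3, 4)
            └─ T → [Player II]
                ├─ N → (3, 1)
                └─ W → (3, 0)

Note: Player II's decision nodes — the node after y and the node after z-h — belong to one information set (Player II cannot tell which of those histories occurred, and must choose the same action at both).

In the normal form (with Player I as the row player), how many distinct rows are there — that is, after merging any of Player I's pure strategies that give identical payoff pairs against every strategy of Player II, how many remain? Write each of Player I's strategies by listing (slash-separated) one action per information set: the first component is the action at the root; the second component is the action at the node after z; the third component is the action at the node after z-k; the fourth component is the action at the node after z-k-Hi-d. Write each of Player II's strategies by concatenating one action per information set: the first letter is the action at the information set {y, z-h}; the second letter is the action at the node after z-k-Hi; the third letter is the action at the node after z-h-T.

Player I has 16 pure strategies: y/k/Lo/R, y/k/Lo/C, y/k/Hi/R, y/k/Hi/C, y/h/Lo/R, y/h/Lo/C, y/h/Hi/R, y/h/Hi/C, z/k/Lo/R, z/k/Lo/C, z/k/Hi/R, z/k/Hi/C, z/h/Lo/R, z/h/Lo/C, z/h/Hi/R, z/h/Hi/C. Columns: HeN, HeW, HdN, HdW, TeN, TeW, TdN, TdW.
{y/k/Lo/R, y/k/Lo/C, y/k/Hi/R, y/k/Hi/C, y/h/Lo/R, y/h/Lo/C, y/h/Hi/R, y/h/Hi/C} → row (5,3) (5,3) (5,3) (5,3) (6,2) (6,2) (6,2) (6,2)
{z/k/Lo/R, z/k/Lo/C} → row (2,2) (2,2) (2,2) (2,2) (2,2) (2,2) (2,2) (2,2)
{z/k/Hi/R} → row (1,4) (1,4) (5,5) (5,5) (1,4) (1,4) (5,5) (5,5)
{z/k/Hi/C} → row (1,4) (1,4) (1,3) (1,3) (1,4) (1,4) (1,3) (1,3)
{z/h/Lo/R, z/h/Lo/C, z/h/Hi/R, z/h/Hi/C} → row (3,4) (3,4) (3,4) (3,4) (3,1) (3,0) (3,1) (3,0)
That's 5 distinct rows out of 16 strategies.

5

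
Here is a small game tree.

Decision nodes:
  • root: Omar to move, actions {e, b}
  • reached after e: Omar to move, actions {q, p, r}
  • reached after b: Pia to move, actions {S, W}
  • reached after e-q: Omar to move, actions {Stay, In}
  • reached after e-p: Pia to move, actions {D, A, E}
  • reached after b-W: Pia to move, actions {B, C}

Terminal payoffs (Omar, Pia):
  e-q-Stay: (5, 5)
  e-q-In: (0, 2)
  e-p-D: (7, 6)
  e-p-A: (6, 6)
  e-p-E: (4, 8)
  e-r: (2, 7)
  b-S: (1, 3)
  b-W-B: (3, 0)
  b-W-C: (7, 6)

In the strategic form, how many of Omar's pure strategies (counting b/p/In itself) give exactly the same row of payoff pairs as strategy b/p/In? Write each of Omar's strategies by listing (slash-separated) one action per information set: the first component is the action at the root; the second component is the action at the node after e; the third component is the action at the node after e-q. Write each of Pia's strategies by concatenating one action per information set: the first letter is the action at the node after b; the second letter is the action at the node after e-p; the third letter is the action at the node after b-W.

6

Row for b/p/In (columns SDB, SDC, SAB, SAC, SEB, SEC, WDB, WDC, WAB, WAC, WEB, WEC): (1,3) (1,3) (1,3) (1,3) (1,3) (1,3) (3,0) (7,6) (3,0) (7,6) (3,0) (7,6).
Under b/p/In, Omar's choice at the node after e and at the node after e-q can never be reached regardless of what Pia does, so varying those choices leaves every outcome unchanged.
Holding the reachable choices fixed and varying the unreachable ones freely already gives 3 × 2 = 6 equivalent strategies.
No other strategy reproduces this row, so those 6 are the full class: b/q/Stay, b/q/In, b/p/Stay, b/p/In, b/r/Stay, b/r/In.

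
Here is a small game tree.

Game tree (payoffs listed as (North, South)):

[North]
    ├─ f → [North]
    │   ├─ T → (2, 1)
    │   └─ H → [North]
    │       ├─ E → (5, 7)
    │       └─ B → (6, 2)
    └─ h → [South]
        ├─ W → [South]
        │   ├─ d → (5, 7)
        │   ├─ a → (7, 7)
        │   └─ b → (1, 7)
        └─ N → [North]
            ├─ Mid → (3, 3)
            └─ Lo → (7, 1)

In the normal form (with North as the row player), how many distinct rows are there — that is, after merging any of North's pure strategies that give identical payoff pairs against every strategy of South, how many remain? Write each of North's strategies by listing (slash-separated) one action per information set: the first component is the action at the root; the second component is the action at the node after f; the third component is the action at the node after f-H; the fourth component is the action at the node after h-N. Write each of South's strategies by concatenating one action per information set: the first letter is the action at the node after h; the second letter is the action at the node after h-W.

North has 16 pure strategies: f/T/E/Mid, f/T/E/Lo, f/T/B/Mid, f/T/B/Lo, f/H/E/Mid, f/H/E/Lo, f/H/B/Mid, f/H/B/Lo, h/T/E/Mid, h/T/E/Lo, h/T/B/Mid, h/T/B/Lo, h/H/E/Mid, h/H/E/Lo, h/H/B/Mid, h/H/B/Lo. Columns: Wd, Wa, Wb, Nd, Na, Nb.
{f/T/E/Mid, f/T/E/Lo, f/T/B/Mid, f/T/B/Lo} → row (2,1) (2,1) (2,1) (2,1) (2,1) (2,1)
{f/H/E/Mid, f/H/E/Lo} → row (5,7) (5,7) (5,7) (5,7) (5,7) (5,7)
{f/H/B/Mid, f/H/B/Lo} → row (6,2) (6,2) (6,2) (6,2) (6,2) (6,2)
{h/T/E/Mid, h/T/B/Mid, h/H/E/Mid, h/H/B/Mid} → row (5,7) (7,7) (1,7) (3,3) (3,3) (3,3)
{h/T/E/Lo, h/T/B/Lo, h/H/E/Lo, h/H/B/Lo} → row (5,7) (7,7) (1,7) (7,1) (7,1) (7,1)
That's 5 distinct rows out of 16 strategies.

5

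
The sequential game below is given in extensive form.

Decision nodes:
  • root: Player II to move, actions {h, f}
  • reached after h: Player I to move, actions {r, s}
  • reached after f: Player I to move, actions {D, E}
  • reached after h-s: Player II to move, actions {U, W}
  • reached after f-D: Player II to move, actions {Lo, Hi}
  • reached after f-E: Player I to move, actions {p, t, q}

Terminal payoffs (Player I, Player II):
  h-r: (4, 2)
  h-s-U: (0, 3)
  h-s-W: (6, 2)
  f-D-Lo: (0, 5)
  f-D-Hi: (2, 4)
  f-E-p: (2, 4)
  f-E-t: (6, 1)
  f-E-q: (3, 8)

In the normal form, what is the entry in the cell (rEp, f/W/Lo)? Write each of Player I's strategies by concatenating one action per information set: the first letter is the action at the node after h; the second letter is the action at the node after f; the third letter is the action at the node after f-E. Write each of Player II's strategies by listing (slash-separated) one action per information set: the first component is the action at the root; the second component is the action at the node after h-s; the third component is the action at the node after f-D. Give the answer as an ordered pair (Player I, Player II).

Trace the play path from the root:
  Player II plays f
  Player I plays E at [f]
  Player I plays p at [f-E]
→ terminal payoff (2, 4).
(Player I's choice at the node after h is never reached on this path, so it doesn't affect the outcome.)

(2, 4)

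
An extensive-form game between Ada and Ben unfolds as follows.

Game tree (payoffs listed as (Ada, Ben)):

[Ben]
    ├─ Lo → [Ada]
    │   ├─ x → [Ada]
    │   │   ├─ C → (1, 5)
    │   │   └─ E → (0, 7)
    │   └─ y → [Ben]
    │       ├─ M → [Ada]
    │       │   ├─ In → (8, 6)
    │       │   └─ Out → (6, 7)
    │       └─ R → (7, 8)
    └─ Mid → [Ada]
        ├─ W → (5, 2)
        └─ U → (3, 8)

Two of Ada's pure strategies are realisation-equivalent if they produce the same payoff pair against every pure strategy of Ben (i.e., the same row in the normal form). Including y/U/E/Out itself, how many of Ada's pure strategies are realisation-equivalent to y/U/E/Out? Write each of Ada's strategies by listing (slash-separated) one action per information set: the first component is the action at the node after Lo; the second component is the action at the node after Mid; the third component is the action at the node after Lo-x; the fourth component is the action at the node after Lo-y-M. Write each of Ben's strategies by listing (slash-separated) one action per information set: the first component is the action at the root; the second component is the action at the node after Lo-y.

Row for y/U/E/Out (columns Lo/M, Lo/R, Mid/M, Mid/R): (6,7) (7,8) (3,8) (3,8).
Under y/U/E/Out, Ada's choice at the node after Lo-x can never be reached regardless of what Ben does, so varying those choices leaves every outcome unchanged.
Holding the reachable choices fixed and varying the unreachable one freely already gives 2 equivalent strategies.
No other strategy reproduces this row, so those 2 are the full class: y/U/C/Out, y/U/E/Out.

2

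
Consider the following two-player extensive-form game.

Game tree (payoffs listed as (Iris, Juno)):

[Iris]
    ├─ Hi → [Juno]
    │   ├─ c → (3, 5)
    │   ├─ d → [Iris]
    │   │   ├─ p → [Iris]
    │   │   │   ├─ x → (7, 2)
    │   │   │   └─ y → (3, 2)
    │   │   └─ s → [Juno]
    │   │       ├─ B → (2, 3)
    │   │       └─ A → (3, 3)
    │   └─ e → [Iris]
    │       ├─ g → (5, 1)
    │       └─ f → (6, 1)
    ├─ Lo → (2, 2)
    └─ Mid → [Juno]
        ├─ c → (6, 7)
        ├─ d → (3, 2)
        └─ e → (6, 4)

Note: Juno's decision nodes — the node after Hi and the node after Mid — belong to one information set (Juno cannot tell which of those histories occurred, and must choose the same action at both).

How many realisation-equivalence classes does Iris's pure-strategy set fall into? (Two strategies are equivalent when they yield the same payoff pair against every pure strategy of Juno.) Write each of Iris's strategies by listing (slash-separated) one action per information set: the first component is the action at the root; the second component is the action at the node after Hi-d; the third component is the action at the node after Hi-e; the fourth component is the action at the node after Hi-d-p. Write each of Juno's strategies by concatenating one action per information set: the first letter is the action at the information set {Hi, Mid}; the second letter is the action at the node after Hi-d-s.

Iris has 24 pure strategies: Hi/p/g/x, Hi/p/g/y, Hi/p/f/x, Hi/p/f/y, Hi/s/g/x, Hi/s/g/y, Hi/s/f/x, Hi/s/f/y, Lo/p/g/x, Lo/p/g/y, Lo/p/f/x, Lo/p/f/y, Lo/s/g/x, Lo/s/g/y, Lo/s/f/x, Lo/s/f/y, Mid/p/g/x, Mid/p/g/y, Mid/p/f/x, Mid/p/f/y, Mid/s/g/x, Mid/s/g/y, Mid/s/f/x, Mid/s/f/y. Columns: cB, cA, dB, dA, eB, eA.
{Hi/p/g/x} → row (3,5) (3,5) (7,2) (7,2) (5,1) (5,1)
{Hi/p/g/y} → row (3,5) (3,5) (3,2) (3,2) (5,1) (5,1)
{Hi/p/f/x} → row (3,5) (3,5) (7,2) (7,2) (6,1) (6,1)
{Hi/p/f/y} → row (3,5) (3,5) (3,2) (3,2) (6,1) (6,1)
{Hi/s/g/x, Hi/s/g/y} → row (3,5) (3,5) (2,3) (3,3) (5,1) (5,1)
{Hi/s/f/x, Hi/s/f/y} → row (3,5) (3,5) (2,3) (3,3) (6,1) (6,1)
{Lo/p/g/x, Lo/p/g/y, Lo/p/f/x, Lo/p/f/y, Lo/s/g/x, Lo/s/g/y, Lo/s/f/x, Lo/s/f/y} → row (2,2) (2,2) (2,2) (2,2) (2,2) (2,2)
{Mid/p/g/x, Mid/p/g/y, Mid/p/f/x, Mid/p/f/y, Mid/s/g/x, Mid/s/g/y, Mid/s/f/x, Mid/s/f/y} → row (6,7) (6,7) (3,2) (3,2) (6,4) (6,4)
That's 8 distinct rows out of 24 strategies.

8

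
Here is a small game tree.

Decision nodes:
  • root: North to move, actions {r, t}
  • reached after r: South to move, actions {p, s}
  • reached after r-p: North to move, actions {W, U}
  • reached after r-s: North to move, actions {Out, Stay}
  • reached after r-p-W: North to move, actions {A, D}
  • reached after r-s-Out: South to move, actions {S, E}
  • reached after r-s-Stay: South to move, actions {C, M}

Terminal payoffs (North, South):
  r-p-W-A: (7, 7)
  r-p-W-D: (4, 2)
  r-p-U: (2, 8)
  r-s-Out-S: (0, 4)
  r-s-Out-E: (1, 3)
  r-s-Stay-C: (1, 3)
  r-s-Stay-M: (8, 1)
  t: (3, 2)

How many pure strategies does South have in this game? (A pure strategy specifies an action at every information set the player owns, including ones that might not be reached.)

South owns the node after r with actions {p, s} — two choices.
South owns the node after r-s-Out with actions {S, E} — two choices.
South owns the node after r-s-Stay with actions {C, M} — two choices.
A pure strategy fixes one action at each information set independently, so the count is the product 2 × 2 × 2 = 8.
(For reference, North has 16 pure strategies, giving a 8×16 normal-form matrix.)

8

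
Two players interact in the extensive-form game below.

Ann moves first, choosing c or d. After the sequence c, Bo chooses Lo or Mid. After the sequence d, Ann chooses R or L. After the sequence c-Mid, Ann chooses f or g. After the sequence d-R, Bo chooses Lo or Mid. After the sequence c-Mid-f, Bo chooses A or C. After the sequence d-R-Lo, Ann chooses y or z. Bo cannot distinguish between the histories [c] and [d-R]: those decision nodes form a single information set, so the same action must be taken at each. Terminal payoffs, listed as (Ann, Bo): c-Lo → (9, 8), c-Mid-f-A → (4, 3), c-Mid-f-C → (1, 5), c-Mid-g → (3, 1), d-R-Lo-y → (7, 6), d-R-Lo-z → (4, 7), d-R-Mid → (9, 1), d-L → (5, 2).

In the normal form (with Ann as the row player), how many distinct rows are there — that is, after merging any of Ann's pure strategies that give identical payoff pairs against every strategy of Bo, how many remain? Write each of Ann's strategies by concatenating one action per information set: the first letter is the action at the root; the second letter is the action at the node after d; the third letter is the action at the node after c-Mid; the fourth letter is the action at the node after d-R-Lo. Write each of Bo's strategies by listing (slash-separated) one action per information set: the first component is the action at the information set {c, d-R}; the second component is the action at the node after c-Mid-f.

Ann has 16 pure strategies: cRfy, cRfz, cRgy, cRgz, cLfy, cLfz, cLgy, cLgz, dRfy, dRfz, dRgy, dRgz, dLfy, dLfz, dLgy, dLgz. Columns: Lo/A, Lo/C, Mid/A, Mid/C.
{cRfy, cRfz, cLfy, cLfz} → row (9,8) (9,8) (4,3) (1,5)
{cRgy, cRgz, cLgy, cLgz} → row (9,8) (9,8) (3,1) (3,1)
{dRfy, dRgy} → row (7,6) (7,6) (9,1) (9,1)
{dRfz, dRgz} → row (4,7) (4,7) (9,1) (9,1)
{dLfy, dLfz, dLgy, dLgz} → row (5,2) (5,2) (5,2) (5,2)
That's 5 distinct rows out of 16 strategies.

5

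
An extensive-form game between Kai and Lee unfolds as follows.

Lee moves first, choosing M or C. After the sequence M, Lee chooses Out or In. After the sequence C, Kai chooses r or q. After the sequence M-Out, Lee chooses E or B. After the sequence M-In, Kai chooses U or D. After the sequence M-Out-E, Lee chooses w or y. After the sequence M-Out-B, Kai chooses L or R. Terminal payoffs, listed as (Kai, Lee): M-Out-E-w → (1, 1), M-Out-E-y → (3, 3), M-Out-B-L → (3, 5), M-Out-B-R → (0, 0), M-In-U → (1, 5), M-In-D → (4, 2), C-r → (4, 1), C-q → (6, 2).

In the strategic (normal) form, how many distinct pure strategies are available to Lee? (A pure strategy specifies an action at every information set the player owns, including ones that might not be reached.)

Lee owns the root with actions {M, C} — two choices.
Lee owns the node after M with actions {Out, In} — two choices.
Lee owns the node after M-Out with actions {E, B} — two choices.
Lee owns the node after M-Out-E with actions {w, y} — two choices.
A pure strategy fixes one action at each information set independently, so the count is the product 2 × 2 × 2 × 2 = 16.
(For reference, Kai has 8 pure strategies, giving a 16×8 normal-form matrix.)

16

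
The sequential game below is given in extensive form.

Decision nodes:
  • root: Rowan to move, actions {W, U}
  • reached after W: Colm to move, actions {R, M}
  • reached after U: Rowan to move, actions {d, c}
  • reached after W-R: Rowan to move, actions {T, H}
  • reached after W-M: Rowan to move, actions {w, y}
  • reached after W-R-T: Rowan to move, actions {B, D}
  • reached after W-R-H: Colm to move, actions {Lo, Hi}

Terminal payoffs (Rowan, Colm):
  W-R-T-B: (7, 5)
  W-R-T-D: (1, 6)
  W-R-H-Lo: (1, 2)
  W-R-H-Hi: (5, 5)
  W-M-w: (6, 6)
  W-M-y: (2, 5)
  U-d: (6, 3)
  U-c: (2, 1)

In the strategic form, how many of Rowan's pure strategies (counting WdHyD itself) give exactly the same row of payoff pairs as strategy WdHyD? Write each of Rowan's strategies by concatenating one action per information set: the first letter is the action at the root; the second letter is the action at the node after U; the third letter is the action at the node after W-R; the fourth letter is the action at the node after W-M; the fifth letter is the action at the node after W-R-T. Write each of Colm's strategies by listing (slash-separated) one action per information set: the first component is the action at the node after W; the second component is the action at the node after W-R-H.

4

Row for WdHyD (columns R/Lo, R/Hi, M/Lo, M/Hi): (1,2) (5,5) (2,5) (2,5).
Under WdHyD, Rowan's choice at the node after U and at the node after W-R-T can never be reached regardless of what Colm does, so varying those choices leaves every outcome unchanged.
Holding the reachable choices fixed and varying the unreachable ones freely already gives 2 × 2 = 4 equivalent strategies.
No other strategy reproduces this row, so those 4 are the full class: WdHyB, WdHyD, WcHyB, WcHyD.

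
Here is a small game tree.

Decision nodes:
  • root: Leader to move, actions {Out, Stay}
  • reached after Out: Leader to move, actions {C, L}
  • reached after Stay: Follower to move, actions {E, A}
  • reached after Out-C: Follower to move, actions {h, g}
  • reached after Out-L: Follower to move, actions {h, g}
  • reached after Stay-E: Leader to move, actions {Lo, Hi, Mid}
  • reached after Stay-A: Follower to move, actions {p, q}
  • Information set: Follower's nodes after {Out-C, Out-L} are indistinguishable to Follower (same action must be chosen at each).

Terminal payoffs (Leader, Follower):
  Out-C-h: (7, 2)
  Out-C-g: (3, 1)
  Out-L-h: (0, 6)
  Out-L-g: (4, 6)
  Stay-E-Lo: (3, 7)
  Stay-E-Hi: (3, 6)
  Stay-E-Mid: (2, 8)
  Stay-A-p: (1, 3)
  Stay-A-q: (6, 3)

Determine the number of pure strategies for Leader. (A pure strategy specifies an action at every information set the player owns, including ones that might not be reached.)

12

Leader owns the root with actions {Out, Stay} — two choices.
Leader owns the node after Out with actions {C, L} — two choices.
Leader owns the node after Stay-E with actions {Lo, Hi, Mid} — three choices.
A pure strategy fixes one action at each information set independently, so the count is the product 2 × 2 × 3 = 12.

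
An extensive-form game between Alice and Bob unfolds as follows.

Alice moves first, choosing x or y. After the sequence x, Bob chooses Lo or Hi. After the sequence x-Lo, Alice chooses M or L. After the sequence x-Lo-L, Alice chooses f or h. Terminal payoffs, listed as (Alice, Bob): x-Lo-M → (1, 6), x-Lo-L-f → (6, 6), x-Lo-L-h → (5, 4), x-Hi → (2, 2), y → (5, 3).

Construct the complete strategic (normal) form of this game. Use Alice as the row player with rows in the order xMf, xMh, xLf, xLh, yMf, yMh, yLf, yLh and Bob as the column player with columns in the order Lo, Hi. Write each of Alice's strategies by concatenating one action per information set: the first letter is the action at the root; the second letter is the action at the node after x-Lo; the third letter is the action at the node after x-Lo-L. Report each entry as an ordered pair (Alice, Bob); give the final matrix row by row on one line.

Row xMf: Lo→(1,6), Hi→(2,2)
Row xMh: Lo→(1,6), Hi→(2,2)
Row xLf: Lo→(6,6), Hi→(2,2)
Row xLh: Lo→(5,4), Hi→(2,2)
Row yMf: Lo→(5,3), Hi→(5,3)
Row yMh: Lo→(5,3), Hi→(5,3)
Row yLf: Lo→(5,3), Hi→(5,3)
Row yLh: Lo→(5,3), Hi→(5,3)

xMf: (1,6) (2,2) | xMh: (1,6) (2,2) | xLf: (6,6) (2,2) | xLh: (5,4) (2,2) | yMf: (5,3) (5,3) | yMh: (5,3) (5,3) | yLf: (5,3) (5,3) | yLh: (5,3) (5,3)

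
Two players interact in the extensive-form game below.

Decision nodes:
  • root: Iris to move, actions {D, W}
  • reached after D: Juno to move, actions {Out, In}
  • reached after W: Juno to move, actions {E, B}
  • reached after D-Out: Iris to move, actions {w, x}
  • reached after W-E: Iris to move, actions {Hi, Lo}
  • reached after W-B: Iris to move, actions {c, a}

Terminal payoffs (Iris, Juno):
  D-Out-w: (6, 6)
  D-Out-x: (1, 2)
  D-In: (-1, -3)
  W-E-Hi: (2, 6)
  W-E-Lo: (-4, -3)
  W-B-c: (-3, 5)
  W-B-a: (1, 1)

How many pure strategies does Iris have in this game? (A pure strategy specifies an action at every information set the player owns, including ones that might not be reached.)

16

Iris owns the root with actions {D, W} — two choices.
Iris owns the node after D-Out with actions {w, x} — two choices.
Iris owns the node after W-E with actions {Hi, Lo} — two choices.
Iris owns the node after W-B with actions {c, a} — two choices.
A pure strategy fixes one action at each information set independently, so the count is the product 2 × 2 × 2 × 2 = 16.
(For reference, Juno has 4 pure strategies, giving a 16×4 normal-form matrix.)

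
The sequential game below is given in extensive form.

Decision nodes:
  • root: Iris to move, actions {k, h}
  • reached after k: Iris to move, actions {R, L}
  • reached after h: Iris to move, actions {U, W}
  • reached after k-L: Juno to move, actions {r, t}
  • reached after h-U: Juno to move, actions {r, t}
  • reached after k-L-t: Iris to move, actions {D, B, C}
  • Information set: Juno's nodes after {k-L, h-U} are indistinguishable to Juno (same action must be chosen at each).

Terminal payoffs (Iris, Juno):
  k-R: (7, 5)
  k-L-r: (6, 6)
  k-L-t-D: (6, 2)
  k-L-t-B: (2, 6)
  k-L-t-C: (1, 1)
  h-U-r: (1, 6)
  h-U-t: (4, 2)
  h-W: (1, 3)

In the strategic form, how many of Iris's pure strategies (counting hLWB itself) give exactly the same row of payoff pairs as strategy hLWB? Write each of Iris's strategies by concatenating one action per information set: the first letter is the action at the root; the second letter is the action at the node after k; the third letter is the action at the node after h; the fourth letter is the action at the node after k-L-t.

6

Row for hLWB (columns r, t): (1,3) (1,3).
Under hLWB, Iris's choice at the node after k and at the node after k-L-t can never be reached regardless of what Juno does, so varying those choices leaves every outcome unchanged.
Holding the reachable choices fixed and varying the unreachable ones freely already gives 2 × 3 = 6 equivalent strategies.
No other strategy reproduces this row, so those 6 are the full class: hRWD, hRWB, hRWC, hLWD, hLWB, hLWC.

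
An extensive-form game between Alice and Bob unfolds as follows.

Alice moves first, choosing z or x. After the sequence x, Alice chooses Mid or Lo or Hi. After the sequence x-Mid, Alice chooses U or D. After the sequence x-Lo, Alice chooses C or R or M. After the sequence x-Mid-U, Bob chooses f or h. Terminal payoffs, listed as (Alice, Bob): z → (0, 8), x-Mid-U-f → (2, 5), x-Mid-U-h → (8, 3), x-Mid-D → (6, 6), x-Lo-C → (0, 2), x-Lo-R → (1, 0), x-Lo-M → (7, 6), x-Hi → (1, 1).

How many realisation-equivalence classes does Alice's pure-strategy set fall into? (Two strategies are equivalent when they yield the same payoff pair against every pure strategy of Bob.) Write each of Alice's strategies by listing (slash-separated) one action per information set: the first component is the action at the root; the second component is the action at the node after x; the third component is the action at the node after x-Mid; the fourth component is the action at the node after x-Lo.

Alice has 36 pure strategies: z/Mid/U/C, z/Mid/U/R, z/Mid/U/M, z/Mid/D/C, z/Mid/D/R, z/Mid/D/M, z/Lo/U/C, z/Lo/U/R, z/Lo/U/M, z/Lo/D/C, z/Lo/D/R, z/Lo/D/M, z/Hi/U/C, z/Hi/U/R, z/Hi/U/M, z/Hi/D/C, z/Hi/D/R, z/Hi/D/M, x/Mid/U/C, x/Mid/U/R, x/Mid/U/M, x/Mid/D/C, x/Mid/D/R, x/Mid/D/M, x/Lo/U/C, x/Lo/U/R, x/Lo/U/M, x/Lo/D/C, x/Lo/D/R, x/Lo/D/M, x/Hi/U/C, x/Hi/U/R, x/Hi/U/M, x/Hi/D/C, x/Hi/D/R, x/Hi/D/M. Columns: f, h.
{z/Mid/U/C, z/Mid/U/R, z/Mid/U/M, z/Mid/D/C, z/Mid/D/R, z/Mid/D/M, z/Lo/U/C, z/Lo/U/R, z/Lo/U/M, z/Lo/D/C, z/Lo/D/R, z/Lo/D/M, z/Hi/U/C, z/Hi/U/R, z/Hi/U/M, z/Hi/D/C, z/Hi/D/R, z/Hi/D/M} → row (0,8) (0,8)
{x/Mid/U/C, x/Mid/U/R, x/Mid/U/M} → row (2,5) (8,3)
{x/Mid/D/C, x/Mid/D/R, x/Mid/D/M} → row (6,6) (6,6)
{x/Lo/U/C, x/Lo/D/C} → row (0,2) (0,2)
{x/Lo/U/R, x/Lo/D/R} → row (1,0) (1,0)
{x/Lo/U/M, x/Lo/D/M} → row (7,6) (7,6)
{x/Hi/U/C, x/Hi/U/R, x/Hi/U/M, x/Hi/D/C, x/Hi/D/R, x/Hi/D/M} → row (1,1) (1,1)
That's 7 distinct rows out of 36 strategies.

7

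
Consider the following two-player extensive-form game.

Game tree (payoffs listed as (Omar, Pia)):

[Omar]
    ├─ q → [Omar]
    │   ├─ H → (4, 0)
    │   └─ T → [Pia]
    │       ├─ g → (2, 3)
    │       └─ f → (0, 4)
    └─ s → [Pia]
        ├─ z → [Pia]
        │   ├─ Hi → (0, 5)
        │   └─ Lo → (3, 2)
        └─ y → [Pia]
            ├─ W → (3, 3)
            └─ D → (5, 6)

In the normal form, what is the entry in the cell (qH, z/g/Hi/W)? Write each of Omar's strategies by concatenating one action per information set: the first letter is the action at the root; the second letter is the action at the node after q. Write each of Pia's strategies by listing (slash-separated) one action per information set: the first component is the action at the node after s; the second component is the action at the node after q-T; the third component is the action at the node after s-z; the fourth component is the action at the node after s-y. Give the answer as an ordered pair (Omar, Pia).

(4, 0)

Trace the play path from the root:
  Omar plays q
  Omar plays H at [q]
→ terminal payoff (4, 0).
(Pia's choice at the node after s is never reached on this path, so it doesn't affect the outcome.)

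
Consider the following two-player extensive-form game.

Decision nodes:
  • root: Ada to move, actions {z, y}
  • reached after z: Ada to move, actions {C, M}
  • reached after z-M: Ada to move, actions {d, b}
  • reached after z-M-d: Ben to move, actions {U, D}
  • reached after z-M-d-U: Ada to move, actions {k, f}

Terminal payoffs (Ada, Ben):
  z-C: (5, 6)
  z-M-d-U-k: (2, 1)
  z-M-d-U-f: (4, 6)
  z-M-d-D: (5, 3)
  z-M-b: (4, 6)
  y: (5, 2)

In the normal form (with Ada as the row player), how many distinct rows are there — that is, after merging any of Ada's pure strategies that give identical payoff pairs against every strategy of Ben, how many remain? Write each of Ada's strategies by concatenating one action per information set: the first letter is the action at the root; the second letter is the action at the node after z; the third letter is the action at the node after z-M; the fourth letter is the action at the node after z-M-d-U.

Ada has 16 pure strategies: zCdk, zCdf, zCbk, zCbf, zMdk, zMdf, zMbk, zMbf, yCdk, yCdf, yCbk, yCbf, yMdk, yMdf, yMbk, yMbf. Columns: U, D.
{zCdk, zCdf, zCbk, zCbf} → row (5,6) (5,6)
{zMdk} → row (2,1) (5,3)
{zMdf} → row (4,6) (5,3)
{zMbk, zMbf} → row (4,6) (4,6)
{yCdk, yCdf, yCbk, yCbf, yMdk, yMdf, yMbk, yMbf} → row (5,2) (5,2)
That's 5 distinct rows out of 16 strategies.

5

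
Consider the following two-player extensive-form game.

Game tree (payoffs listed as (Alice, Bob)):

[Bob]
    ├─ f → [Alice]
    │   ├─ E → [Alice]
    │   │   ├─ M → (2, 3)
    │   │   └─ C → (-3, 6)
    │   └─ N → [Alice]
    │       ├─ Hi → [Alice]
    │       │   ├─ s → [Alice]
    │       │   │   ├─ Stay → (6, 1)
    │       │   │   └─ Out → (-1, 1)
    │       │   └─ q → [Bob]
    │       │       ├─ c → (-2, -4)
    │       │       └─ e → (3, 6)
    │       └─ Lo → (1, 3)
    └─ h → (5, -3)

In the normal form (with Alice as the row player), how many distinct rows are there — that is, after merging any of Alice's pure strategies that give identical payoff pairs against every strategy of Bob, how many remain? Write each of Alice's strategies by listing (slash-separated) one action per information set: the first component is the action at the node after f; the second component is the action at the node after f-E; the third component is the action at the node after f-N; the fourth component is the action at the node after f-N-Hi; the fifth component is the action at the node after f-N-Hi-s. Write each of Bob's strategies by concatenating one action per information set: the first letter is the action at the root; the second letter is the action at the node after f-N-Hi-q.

6

Alice has 32 pure strategies: E/M/Hi/s/Stay, E/M/Hi/s/Out, E/M/Hi/q/Stay, E/M/Hi/q/Out, E/M/Lo/s/Stay, E/M/Lo/s/Out, E/M/Lo/q/Stay, E/M/Lo/q/Out, E/C/Hi/s/Stay, E/C/Hi/s/Out, E/C/Hi/q/Stay, E/C/Hi/q/Out, E/C/Lo/s/Stay, E/C/Lo/s/Out, E/C/Lo/q/Stay, E/C/Lo/q/Out, N/M/Hi/s/Stay, N/M/Hi/s/Out, N/M/Hi/q/Stay, N/M/Hi/q/Out, N/M/Lo/s/Stay, N/M/Lo/s/Out, N/M/Lo/q/Stay, N/M/Lo/q/Out, N/C/Hi/s/Stay, N/C/Hi/s/Out, N/C/Hi/q/Stay, N/C/Hi/q/Out, N/C/Lo/s/Stay, N/C/Lo/s/Out, N/C/Lo/q/Stay, N/C/Lo/q/Out. Columns: fc, fe, hc, he.
{E/M/Hi/s/Stay, E/M/Hi/s/Out, E/M/Hi/q/Stay, E/M/Hi/q/Out, E/M/Lo/s/Stay, E/M/Lo/s/Out, E/M/Lo/q/Stay, E/M/Lo/q/Out} → row (2,3) (2,3) (5,-3) (5,-3)
{E/C/Hi/s/Stay, E/C/Hi/s/Out, E/C/Hi/q/Stay, E/C/Hi/q/Out, E/C/Lo/s/Stay, E/C/Lo/s/Out, E/C/Lo/q/Stay, E/C/Lo/q/Out} → row (-3,6) (-3,6) (5,-3) (5,-3)
{N/M/Hi/s/Stay, N/C/Hi/s/Stay} → row (6,1) (6,1) (5,-3) (5,-3)
{N/M/Hi/s/Out, N/C/Hi/s/Out} → row (-1,1) (-1,1) (5,-3) (5,-3)
{N/M/Hi/q/Stay, N/M/Hi/q/Out, N/C/Hi/q/Stay, N/C/Hi/q/Out} → row (-2,-4) (3,6) (5,-3) (5,-3)
{N/M/Lo/s/Stay, N/M/Lo/s/Out, N/M/Lo/q/Stay, N/M/Lo/q/Out, N/C/Lo/s/Stay, N/C/Lo/s/Out, N/C/Lo/q/Stay, N/C/Lo/q/Out} → row (1,3) (1,3) (5,-3) (5,-3)
That's 6 distinct rows out of 32 strategies.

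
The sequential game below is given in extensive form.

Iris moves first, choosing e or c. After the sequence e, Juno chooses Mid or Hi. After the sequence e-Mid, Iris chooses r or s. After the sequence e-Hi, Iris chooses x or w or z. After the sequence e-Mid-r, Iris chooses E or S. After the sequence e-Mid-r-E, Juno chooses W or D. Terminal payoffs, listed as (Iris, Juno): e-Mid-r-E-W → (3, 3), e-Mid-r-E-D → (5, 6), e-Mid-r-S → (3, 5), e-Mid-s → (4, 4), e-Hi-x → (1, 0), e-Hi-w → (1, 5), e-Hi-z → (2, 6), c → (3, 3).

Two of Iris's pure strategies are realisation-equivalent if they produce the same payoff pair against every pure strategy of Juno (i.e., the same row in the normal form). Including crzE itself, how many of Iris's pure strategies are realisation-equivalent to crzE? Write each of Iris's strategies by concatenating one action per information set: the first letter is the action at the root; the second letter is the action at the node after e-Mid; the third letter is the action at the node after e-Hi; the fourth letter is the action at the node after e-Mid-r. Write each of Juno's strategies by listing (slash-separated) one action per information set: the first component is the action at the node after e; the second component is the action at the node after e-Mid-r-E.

12

Row for crzE (columns Mid/W, Mid/D, Hi/W, Hi/D): (3,3) (3,3) (3,3) (3,3).
Under crzE, Iris's choice at the node after e-Mid and at the node after e-Hi and at the node after e-Mid-r can never be reached regardless of what Juno does, so varying those choices leaves every outcome unchanged.
Holding the reachable choices fixed and varying the unreachable ones freely already gives 2 × 3 × 2 = 12 equivalent strategies.
No other strategy reproduces this row, so those 12 are the full class: crxE, crxS, crwE, crwS, crzE, crzS, csxE, csxS, cswE, cswS, cszE, cszS.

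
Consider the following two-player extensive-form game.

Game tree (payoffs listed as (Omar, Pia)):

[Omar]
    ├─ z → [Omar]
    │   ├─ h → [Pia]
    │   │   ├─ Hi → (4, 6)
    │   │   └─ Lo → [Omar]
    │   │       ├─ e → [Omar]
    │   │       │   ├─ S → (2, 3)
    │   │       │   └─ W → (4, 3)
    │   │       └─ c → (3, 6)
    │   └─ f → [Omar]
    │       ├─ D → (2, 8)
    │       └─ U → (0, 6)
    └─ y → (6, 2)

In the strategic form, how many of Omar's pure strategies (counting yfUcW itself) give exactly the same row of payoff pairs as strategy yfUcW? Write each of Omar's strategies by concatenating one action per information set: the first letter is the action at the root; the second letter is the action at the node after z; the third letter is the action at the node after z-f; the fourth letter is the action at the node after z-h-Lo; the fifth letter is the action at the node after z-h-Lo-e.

Row for yfUcW (columns Hi, Lo): (6,2) (6,2).
Under yfUcW, Omar's choice at the node after z and at the node after z-f and at the node after z-h-Lo and at the node after z-h-Lo-e can never be reached regardless of what Pia does, so varying those choices leaves every outcome unchanged.
Holding the reachable choices fixed and varying the unreachable ones freely already gives 2 × 2 × 2 × 2 = 16 equivalent strategies.
No other strategy reproduces this row, so those 16 are the full class: yhDeS, yhDeW, yhDcS, yhDcW, yhUeS, yhUeW, yhUcS, yhUcW, yfDeS, yfDeW, yfDcS, yfDcW, yfUeS, yfUeW, yfUcS, yfUcW.

16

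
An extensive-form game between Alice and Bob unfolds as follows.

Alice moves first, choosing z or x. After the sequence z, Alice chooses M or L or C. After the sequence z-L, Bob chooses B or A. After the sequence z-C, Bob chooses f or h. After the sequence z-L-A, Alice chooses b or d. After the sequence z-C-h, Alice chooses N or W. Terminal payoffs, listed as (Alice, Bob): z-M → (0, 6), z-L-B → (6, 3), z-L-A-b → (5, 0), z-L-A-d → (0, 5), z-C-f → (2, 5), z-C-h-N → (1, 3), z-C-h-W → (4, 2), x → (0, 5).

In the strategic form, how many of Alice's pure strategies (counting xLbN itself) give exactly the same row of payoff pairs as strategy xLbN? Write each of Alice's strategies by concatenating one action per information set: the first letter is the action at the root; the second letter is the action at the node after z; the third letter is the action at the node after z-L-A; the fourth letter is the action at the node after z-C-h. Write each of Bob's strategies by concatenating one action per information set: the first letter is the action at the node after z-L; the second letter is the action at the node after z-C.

Row for xLbN (columns Bf, Bh, Af, Ah): (0,5) (0,5) (0,5) (0,5).
Under xLbN, Alice's choice at the node after z and at the node after z-L-A and at the node after z-C-h can never be reached regardless of what Bob does, so varying those choices leaves every outcome unchanged.
Holding the reachable choices fixed and varying the unreachable ones freely already gives 3 × 2 × 2 = 12 equivalent strategies.
No other strategy reproduces this row, so those 12 are the full class: xMbN, xMbW, xMdN, xMdW, xLbN, xLbW, xLdN, xLdW, xCbN, xCbW, xCdN, xCdW.

12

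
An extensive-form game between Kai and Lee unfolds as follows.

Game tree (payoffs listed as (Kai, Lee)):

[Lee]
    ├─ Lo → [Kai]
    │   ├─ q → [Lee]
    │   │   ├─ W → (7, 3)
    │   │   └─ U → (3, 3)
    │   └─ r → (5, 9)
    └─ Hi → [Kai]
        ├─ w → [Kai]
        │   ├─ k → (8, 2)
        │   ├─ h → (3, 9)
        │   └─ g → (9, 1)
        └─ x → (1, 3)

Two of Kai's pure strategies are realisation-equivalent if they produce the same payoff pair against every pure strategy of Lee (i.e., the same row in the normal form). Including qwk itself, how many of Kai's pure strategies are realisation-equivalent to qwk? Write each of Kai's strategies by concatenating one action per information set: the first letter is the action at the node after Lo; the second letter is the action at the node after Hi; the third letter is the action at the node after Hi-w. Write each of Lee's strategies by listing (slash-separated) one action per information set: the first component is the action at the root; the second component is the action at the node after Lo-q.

Row for qwk (columns Lo/W, Lo/U, Hi/W, Hi/U): (7,3) (3,3) (8,2) (8,2).
Every one of Kai's information sets is on the play path for some reply by Lee when Kai follows qwk.
Changing the action at any of them therefore changes at least one column, so only qwk itself gives this row.

1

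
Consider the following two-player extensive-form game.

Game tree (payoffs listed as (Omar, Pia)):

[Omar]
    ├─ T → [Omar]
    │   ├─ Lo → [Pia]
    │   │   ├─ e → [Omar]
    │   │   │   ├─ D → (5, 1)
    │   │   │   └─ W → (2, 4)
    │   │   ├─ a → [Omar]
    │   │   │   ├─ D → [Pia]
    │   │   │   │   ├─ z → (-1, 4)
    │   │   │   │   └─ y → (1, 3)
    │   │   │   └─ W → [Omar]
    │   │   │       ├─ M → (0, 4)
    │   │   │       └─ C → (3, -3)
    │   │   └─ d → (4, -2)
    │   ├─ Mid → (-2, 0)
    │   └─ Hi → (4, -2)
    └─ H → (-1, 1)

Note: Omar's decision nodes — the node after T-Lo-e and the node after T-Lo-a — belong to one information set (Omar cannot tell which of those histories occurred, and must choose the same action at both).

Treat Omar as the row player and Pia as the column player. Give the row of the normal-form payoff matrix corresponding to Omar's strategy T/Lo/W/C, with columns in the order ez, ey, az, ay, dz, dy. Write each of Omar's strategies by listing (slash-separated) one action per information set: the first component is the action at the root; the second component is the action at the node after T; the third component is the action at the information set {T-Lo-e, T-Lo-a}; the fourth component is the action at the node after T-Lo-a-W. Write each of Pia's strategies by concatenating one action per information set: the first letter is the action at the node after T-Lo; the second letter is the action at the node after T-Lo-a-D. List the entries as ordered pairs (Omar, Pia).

(2,4) (2,4) (3,-3) (3,-3) (4,-2) (4,-2)

vs ez: Omar plays T → Omar plays Lo at [T] → Pia plays e at [T-Lo] → Omar plays W at [T-Lo-e] → (2, 4)
vs ey: Omar plays T → Omar plays Lo at [T] → Pia plays e at [T-Lo] → Omar plays W at [T-Lo-e] → (2, 4)
vs az: Omar plays T → Omar plays Lo at [T] → Pia plays a at [T-Lo] → Omar plays W at [T-Lo-a] → Omar plays C at [T-Lo-a-W] → (3, -3)
vs ay: Omar plays T → Omar plays Lo at [T] → Pia plays a at [T-Lo] → Omar plays W at [T-Lo-a] → Omar plays C at [T-Lo-a-W] → (3, -3)
vs dz: Omar plays T → Omar plays Lo at [T] → Pia plays d at [T-Lo] → (4, -2)
vs dy: Omar plays T → Omar plays Lo at [T] → Pia plays d at [T-Lo] → (4, -2)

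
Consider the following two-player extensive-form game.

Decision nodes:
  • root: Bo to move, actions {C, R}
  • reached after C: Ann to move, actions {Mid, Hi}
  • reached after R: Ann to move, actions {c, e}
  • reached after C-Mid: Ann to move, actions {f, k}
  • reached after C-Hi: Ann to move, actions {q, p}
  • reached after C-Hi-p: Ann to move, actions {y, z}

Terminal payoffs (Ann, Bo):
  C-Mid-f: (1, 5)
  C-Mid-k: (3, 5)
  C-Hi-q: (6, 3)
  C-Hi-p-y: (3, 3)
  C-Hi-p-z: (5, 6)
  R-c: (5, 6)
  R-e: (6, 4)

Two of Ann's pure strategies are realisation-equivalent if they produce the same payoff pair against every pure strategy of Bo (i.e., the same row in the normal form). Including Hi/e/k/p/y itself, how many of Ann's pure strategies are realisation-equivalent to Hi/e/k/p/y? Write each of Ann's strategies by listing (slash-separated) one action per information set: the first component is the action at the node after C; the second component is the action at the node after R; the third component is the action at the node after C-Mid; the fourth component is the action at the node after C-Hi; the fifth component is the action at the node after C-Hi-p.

2

Row for Hi/e/k/p/y (columns C, R): (3,3) (6,4).
Under Hi/e/k/p/y, Ann's choice at the node after C-Mid can never be reached regardless of what Bo does, so varying those choices leaves every outcome unchanged.
Holding the reachable choices fixed and varying the unreachable one freely already gives 2 equivalent strategies.
No other strategy reproduces this row, so those 2 are the full class: Hi/e/f/p/y, Hi/e/k/p/y.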